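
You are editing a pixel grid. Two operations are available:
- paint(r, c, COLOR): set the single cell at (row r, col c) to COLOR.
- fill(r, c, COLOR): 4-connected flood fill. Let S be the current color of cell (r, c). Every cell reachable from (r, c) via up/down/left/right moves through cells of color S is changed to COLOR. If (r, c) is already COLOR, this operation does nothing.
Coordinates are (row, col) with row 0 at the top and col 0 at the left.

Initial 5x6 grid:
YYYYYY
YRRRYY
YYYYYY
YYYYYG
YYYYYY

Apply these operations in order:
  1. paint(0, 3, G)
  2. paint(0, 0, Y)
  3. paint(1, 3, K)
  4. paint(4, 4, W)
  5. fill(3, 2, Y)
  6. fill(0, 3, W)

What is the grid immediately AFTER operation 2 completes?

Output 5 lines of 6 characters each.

After op 1 paint(0,3,G):
YYYGYY
YRRRYY
YYYYYY
YYYYYG
YYYYYY
After op 2 paint(0,0,Y):
YYYGYY
YRRRYY
YYYYYY
YYYYYG
YYYYYY

Answer: YYYGYY
YRRRYY
YYYYYY
YYYYYG
YYYYYY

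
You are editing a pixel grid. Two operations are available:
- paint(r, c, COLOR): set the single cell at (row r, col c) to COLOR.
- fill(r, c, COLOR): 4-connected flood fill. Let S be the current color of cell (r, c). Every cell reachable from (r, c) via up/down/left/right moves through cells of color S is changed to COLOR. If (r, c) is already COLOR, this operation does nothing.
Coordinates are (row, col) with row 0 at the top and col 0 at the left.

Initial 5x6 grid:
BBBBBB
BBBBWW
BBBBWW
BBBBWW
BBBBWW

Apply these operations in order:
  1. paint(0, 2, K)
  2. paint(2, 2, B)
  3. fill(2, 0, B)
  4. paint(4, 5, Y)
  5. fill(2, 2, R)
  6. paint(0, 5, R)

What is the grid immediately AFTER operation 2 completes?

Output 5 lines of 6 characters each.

After op 1 paint(0,2,K):
BBKBBB
BBBBWW
BBBBWW
BBBBWW
BBBBWW
After op 2 paint(2,2,B):
BBKBBB
BBBBWW
BBBBWW
BBBBWW
BBBBWW

Answer: BBKBBB
BBBBWW
BBBBWW
BBBBWW
BBBBWW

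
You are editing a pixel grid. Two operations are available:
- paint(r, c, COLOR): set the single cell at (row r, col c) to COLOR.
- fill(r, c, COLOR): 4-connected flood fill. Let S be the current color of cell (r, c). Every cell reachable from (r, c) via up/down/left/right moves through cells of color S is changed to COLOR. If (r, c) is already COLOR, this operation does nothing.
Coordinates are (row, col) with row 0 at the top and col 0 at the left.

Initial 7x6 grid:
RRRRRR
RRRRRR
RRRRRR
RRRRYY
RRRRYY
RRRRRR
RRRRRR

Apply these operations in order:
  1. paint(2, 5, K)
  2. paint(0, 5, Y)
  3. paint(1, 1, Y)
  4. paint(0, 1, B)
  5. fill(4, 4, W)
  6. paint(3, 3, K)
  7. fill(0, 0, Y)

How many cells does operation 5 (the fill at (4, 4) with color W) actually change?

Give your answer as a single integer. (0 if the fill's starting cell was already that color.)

Answer: 4

Derivation:
After op 1 paint(2,5,K):
RRRRRR
RRRRRR
RRRRRK
RRRRYY
RRRRYY
RRRRRR
RRRRRR
After op 2 paint(0,5,Y):
RRRRRY
RRRRRR
RRRRRK
RRRRYY
RRRRYY
RRRRRR
RRRRRR
After op 3 paint(1,1,Y):
RRRRRY
RYRRRR
RRRRRK
RRRRYY
RRRRYY
RRRRRR
RRRRRR
After op 4 paint(0,1,B):
RBRRRY
RYRRRR
RRRRRK
RRRRYY
RRRRYY
RRRRRR
RRRRRR
After op 5 fill(4,4,W) [4 cells changed]:
RBRRRY
RYRRRR
RRRRRK
RRRRWW
RRRRWW
RRRRRR
RRRRRR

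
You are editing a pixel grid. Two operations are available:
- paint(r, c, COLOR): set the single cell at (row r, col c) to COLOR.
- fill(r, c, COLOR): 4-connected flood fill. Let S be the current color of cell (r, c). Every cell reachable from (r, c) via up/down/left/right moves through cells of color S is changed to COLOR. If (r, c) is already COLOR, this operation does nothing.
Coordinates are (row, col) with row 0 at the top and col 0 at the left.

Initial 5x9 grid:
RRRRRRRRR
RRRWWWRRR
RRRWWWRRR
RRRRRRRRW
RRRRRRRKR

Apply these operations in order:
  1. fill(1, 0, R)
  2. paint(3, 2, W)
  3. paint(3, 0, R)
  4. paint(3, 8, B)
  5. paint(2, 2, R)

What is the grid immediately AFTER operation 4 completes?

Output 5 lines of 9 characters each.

After op 1 fill(1,0,R) [0 cells changed]:
RRRRRRRRR
RRRWWWRRR
RRRWWWRRR
RRRRRRRRW
RRRRRRRKR
After op 2 paint(3,2,W):
RRRRRRRRR
RRRWWWRRR
RRRWWWRRR
RRWRRRRRW
RRRRRRRKR
After op 3 paint(3,0,R):
RRRRRRRRR
RRRWWWRRR
RRRWWWRRR
RRWRRRRRW
RRRRRRRKR
After op 4 paint(3,8,B):
RRRRRRRRR
RRRWWWRRR
RRRWWWRRR
RRWRRRRRB
RRRRRRRKR

Answer: RRRRRRRRR
RRRWWWRRR
RRRWWWRRR
RRWRRRRRB
RRRRRRRKR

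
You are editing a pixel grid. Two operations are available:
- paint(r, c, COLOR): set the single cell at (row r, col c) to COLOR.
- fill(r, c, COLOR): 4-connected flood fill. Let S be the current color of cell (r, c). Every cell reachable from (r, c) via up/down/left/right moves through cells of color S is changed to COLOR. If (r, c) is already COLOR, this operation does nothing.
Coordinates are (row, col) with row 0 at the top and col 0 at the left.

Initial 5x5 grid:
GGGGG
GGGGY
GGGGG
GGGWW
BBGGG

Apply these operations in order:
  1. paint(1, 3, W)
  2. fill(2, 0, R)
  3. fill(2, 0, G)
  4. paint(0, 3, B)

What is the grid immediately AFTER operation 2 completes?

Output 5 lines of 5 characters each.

After op 1 paint(1,3,W):
GGGGG
GGGWY
GGGGG
GGGWW
BBGGG
After op 2 fill(2,0,R) [19 cells changed]:
RRRRR
RRRWY
RRRRR
RRRWW
BBRRR

Answer: RRRRR
RRRWY
RRRRR
RRRWW
BBRRR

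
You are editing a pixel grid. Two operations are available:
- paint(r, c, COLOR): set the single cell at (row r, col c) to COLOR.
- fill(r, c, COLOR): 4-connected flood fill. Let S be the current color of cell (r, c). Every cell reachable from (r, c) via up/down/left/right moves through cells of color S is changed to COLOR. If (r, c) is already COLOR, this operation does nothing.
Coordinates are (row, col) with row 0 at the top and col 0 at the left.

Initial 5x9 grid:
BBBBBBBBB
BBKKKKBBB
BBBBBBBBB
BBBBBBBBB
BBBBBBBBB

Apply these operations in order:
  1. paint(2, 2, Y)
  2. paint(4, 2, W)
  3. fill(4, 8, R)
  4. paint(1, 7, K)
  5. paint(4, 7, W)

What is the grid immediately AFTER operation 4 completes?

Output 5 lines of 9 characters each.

Answer: RRRRRRRRR
RRKKKKRKR
RRYRRRRRR
RRRRRRRRR
RRWRRRRRR

Derivation:
After op 1 paint(2,2,Y):
BBBBBBBBB
BBKKKKBBB
BBYBBBBBB
BBBBBBBBB
BBBBBBBBB
After op 2 paint(4,2,W):
BBBBBBBBB
BBKKKKBBB
BBYBBBBBB
BBBBBBBBB
BBWBBBBBB
After op 3 fill(4,8,R) [39 cells changed]:
RRRRRRRRR
RRKKKKRRR
RRYRRRRRR
RRRRRRRRR
RRWRRRRRR
After op 4 paint(1,7,K):
RRRRRRRRR
RRKKKKRKR
RRYRRRRRR
RRRRRRRRR
RRWRRRRRR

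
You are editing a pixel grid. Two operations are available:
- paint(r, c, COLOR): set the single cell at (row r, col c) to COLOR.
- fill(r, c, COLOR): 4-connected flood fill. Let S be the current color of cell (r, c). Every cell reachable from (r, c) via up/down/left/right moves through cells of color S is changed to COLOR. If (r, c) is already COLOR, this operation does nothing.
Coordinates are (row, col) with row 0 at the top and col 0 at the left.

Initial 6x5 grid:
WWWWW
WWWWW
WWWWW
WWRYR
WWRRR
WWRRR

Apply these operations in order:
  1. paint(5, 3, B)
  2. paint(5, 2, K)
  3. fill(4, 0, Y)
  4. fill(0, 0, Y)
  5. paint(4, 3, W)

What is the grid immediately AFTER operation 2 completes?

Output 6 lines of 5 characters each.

Answer: WWWWW
WWWWW
WWWWW
WWRYR
WWRRR
WWKBR

Derivation:
After op 1 paint(5,3,B):
WWWWW
WWWWW
WWWWW
WWRYR
WWRRR
WWRBR
After op 2 paint(5,2,K):
WWWWW
WWWWW
WWWWW
WWRYR
WWRRR
WWKBR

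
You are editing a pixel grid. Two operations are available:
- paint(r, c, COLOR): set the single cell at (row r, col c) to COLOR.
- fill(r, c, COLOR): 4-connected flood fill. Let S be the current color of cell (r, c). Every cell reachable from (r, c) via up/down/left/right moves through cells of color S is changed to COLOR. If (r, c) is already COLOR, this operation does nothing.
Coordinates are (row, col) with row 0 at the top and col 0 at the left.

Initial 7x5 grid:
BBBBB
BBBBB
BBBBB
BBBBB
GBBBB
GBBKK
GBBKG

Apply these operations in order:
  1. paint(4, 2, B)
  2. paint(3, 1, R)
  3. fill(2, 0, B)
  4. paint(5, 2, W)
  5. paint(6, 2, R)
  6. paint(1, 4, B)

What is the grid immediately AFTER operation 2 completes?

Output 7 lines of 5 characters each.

After op 1 paint(4,2,B):
BBBBB
BBBBB
BBBBB
BBBBB
GBBBB
GBBKK
GBBKG
After op 2 paint(3,1,R):
BBBBB
BBBBB
BBBBB
BRBBB
GBBBB
GBBKK
GBBKG

Answer: BBBBB
BBBBB
BBBBB
BRBBB
GBBBB
GBBKK
GBBKG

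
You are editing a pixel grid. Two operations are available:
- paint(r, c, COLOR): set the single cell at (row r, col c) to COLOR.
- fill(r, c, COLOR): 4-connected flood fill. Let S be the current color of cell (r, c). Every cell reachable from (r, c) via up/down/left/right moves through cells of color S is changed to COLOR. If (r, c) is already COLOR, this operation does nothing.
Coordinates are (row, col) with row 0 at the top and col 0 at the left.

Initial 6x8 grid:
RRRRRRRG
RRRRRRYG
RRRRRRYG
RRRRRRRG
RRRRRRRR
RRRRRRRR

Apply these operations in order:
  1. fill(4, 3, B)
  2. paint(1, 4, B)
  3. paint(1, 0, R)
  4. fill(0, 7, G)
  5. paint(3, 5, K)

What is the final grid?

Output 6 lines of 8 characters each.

After op 1 fill(4,3,B) [42 cells changed]:
BBBBBBBG
BBBBBBYG
BBBBBBYG
BBBBBBBG
BBBBBBBB
BBBBBBBB
After op 2 paint(1,4,B):
BBBBBBBG
BBBBBBYG
BBBBBBYG
BBBBBBBG
BBBBBBBB
BBBBBBBB
After op 3 paint(1,0,R):
BBBBBBBG
RBBBBBYG
BBBBBBYG
BBBBBBBG
BBBBBBBB
BBBBBBBB
After op 4 fill(0,7,G) [0 cells changed]:
BBBBBBBG
RBBBBBYG
BBBBBBYG
BBBBBBBG
BBBBBBBB
BBBBBBBB
After op 5 paint(3,5,K):
BBBBBBBG
RBBBBBYG
BBBBBBYG
BBBBBKBG
BBBBBBBB
BBBBBBBB

Answer: BBBBBBBG
RBBBBBYG
BBBBBBYG
BBBBBKBG
BBBBBBBB
BBBBBBBB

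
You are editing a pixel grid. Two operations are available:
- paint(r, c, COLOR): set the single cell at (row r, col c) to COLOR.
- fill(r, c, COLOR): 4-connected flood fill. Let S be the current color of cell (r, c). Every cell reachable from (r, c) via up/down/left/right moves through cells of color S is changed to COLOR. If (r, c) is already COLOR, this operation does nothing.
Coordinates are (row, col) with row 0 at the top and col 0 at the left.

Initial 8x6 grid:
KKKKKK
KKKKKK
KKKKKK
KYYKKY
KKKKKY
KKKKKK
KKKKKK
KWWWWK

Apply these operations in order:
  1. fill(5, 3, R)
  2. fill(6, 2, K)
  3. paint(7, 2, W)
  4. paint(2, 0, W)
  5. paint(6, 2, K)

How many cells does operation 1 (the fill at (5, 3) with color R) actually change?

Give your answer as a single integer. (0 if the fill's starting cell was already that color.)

Answer: 40

Derivation:
After op 1 fill(5,3,R) [40 cells changed]:
RRRRRR
RRRRRR
RRRRRR
RYYRRY
RRRRRY
RRRRRR
RRRRRR
RWWWWR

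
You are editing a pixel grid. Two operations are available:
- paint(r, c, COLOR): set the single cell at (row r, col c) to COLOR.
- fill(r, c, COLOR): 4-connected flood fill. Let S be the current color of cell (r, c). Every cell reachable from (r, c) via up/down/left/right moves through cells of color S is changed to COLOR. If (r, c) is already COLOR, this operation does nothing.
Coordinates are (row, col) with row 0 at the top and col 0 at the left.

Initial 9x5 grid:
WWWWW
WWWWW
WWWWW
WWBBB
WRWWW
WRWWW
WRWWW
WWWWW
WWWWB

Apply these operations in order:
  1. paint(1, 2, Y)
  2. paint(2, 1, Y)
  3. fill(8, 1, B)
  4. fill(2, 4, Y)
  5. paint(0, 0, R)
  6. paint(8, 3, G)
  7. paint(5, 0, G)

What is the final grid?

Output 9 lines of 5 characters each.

Answer: RYYYY
YYYYY
YYYYY
YYYYY
YRYYY
GRYYY
YRYYY
YYYYY
YYYGY

Derivation:
After op 1 paint(1,2,Y):
WWWWW
WWYWW
WWWWW
WWBBB
WRWWW
WRWWW
WRWWW
WWWWW
WWWWB
After op 2 paint(2,1,Y):
WWWWW
WWYWW
WYWWW
WWBBB
WRWWW
WRWWW
WRWWW
WWWWW
WWWWB
After op 3 fill(8,1,B) [36 cells changed]:
BBBBB
BBYBB
BYBBB
BBBBB
BRBBB
BRBBB
BRBBB
BBBBB
BBBBB
After op 4 fill(2,4,Y) [40 cells changed]:
YYYYY
YYYYY
YYYYY
YYYYY
YRYYY
YRYYY
YRYYY
YYYYY
YYYYY
After op 5 paint(0,0,R):
RYYYY
YYYYY
YYYYY
YYYYY
YRYYY
YRYYY
YRYYY
YYYYY
YYYYY
After op 6 paint(8,3,G):
RYYYY
YYYYY
YYYYY
YYYYY
YRYYY
YRYYY
YRYYY
YYYYY
YYYGY
After op 7 paint(5,0,G):
RYYYY
YYYYY
YYYYY
YYYYY
YRYYY
GRYYY
YRYYY
YYYYY
YYYGY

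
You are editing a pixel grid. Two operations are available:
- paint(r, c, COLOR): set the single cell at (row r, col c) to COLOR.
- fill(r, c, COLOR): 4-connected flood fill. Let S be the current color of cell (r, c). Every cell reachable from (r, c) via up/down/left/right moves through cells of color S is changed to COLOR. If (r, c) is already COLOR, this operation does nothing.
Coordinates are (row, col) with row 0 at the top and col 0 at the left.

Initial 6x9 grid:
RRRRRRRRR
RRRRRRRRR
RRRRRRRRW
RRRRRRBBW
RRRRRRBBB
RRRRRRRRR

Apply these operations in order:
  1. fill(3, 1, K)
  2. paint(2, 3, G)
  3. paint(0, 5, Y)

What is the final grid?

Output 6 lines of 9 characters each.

Answer: KKKKKYKKK
KKKKKKKKK
KKKGKKKKW
KKKKKKBBW
KKKKKKBBB
KKKKKKKKK

Derivation:
After op 1 fill(3,1,K) [47 cells changed]:
KKKKKKKKK
KKKKKKKKK
KKKKKKKKW
KKKKKKBBW
KKKKKKBBB
KKKKKKKKK
After op 2 paint(2,3,G):
KKKKKKKKK
KKKKKKKKK
KKKGKKKKW
KKKKKKBBW
KKKKKKBBB
KKKKKKKKK
After op 3 paint(0,5,Y):
KKKKKYKKK
KKKKKKKKK
KKKGKKKKW
KKKKKKBBW
KKKKKKBBB
KKKKKKKKK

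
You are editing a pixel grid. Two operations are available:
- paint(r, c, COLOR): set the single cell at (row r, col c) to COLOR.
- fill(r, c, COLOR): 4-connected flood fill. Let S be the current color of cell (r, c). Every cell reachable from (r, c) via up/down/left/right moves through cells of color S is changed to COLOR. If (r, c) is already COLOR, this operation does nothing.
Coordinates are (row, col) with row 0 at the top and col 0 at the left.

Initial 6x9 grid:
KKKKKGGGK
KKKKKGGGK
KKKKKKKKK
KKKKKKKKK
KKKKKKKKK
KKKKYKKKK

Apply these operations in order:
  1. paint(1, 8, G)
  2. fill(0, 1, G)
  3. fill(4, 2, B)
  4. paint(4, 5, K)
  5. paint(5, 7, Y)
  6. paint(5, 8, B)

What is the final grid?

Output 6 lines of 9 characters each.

After op 1 paint(1,8,G):
KKKKKGGGK
KKKKKGGGG
KKKKKKKKK
KKKKKKKKK
KKKKKKKKK
KKKKYKKKK
After op 2 fill(0,1,G) [45 cells changed]:
GGGGGGGGK
GGGGGGGGG
GGGGGGGGG
GGGGGGGGG
GGGGGGGGG
GGGGYGGGG
After op 3 fill(4,2,B) [52 cells changed]:
BBBBBBBBK
BBBBBBBBB
BBBBBBBBB
BBBBBBBBB
BBBBBBBBB
BBBBYBBBB
After op 4 paint(4,5,K):
BBBBBBBBK
BBBBBBBBB
BBBBBBBBB
BBBBBBBBB
BBBBBKBBB
BBBBYBBBB
After op 5 paint(5,7,Y):
BBBBBBBBK
BBBBBBBBB
BBBBBBBBB
BBBBBBBBB
BBBBBKBBB
BBBBYBBYB
After op 6 paint(5,8,B):
BBBBBBBBK
BBBBBBBBB
BBBBBBBBB
BBBBBBBBB
BBBBBKBBB
BBBBYBBYB

Answer: BBBBBBBBK
BBBBBBBBB
BBBBBBBBB
BBBBBBBBB
BBBBBKBBB
BBBBYBBYB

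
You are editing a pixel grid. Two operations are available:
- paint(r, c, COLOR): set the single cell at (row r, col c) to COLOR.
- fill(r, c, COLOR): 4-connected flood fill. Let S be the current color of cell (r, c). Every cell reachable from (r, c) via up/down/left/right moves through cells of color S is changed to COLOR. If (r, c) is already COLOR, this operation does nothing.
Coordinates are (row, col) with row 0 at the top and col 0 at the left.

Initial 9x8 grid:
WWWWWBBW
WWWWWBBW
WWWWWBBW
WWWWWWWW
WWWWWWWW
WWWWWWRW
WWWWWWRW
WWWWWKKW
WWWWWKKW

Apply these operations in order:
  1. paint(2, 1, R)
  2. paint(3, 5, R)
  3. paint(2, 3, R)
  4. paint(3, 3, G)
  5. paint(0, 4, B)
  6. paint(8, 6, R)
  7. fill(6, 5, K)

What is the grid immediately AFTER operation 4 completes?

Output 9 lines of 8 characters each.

Answer: WWWWWBBW
WWWWWBBW
WRWRWBBW
WWWGWRWW
WWWWWWWW
WWWWWWRW
WWWWWWRW
WWWWWKKW
WWWWWKKW

Derivation:
After op 1 paint(2,1,R):
WWWWWBBW
WWWWWBBW
WRWWWBBW
WWWWWWWW
WWWWWWWW
WWWWWWRW
WWWWWWRW
WWWWWKKW
WWWWWKKW
After op 2 paint(3,5,R):
WWWWWBBW
WWWWWBBW
WRWWWBBW
WWWWWRWW
WWWWWWWW
WWWWWWRW
WWWWWWRW
WWWWWKKW
WWWWWKKW
After op 3 paint(2,3,R):
WWWWWBBW
WWWWWBBW
WRWRWBBW
WWWWWRWW
WWWWWWWW
WWWWWWRW
WWWWWWRW
WWWWWKKW
WWWWWKKW
After op 4 paint(3,3,G):
WWWWWBBW
WWWWWBBW
WRWRWBBW
WWWGWRWW
WWWWWWWW
WWWWWWRW
WWWWWWRW
WWWWWKKW
WWWWWKKW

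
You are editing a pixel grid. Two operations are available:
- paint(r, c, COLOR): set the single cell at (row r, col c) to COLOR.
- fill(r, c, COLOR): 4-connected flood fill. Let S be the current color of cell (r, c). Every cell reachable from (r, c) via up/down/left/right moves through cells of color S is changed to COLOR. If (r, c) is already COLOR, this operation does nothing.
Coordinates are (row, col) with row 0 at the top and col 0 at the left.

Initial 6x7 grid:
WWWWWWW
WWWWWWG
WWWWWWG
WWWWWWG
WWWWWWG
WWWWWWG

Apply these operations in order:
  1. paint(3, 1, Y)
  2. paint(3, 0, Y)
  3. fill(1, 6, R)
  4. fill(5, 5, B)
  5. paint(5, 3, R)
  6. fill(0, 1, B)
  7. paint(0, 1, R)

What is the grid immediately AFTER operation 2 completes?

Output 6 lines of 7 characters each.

After op 1 paint(3,1,Y):
WWWWWWW
WWWWWWG
WWWWWWG
WYWWWWG
WWWWWWG
WWWWWWG
After op 2 paint(3,0,Y):
WWWWWWW
WWWWWWG
WWWWWWG
YYWWWWG
WWWWWWG
WWWWWWG

Answer: WWWWWWW
WWWWWWG
WWWWWWG
YYWWWWG
WWWWWWG
WWWWWWG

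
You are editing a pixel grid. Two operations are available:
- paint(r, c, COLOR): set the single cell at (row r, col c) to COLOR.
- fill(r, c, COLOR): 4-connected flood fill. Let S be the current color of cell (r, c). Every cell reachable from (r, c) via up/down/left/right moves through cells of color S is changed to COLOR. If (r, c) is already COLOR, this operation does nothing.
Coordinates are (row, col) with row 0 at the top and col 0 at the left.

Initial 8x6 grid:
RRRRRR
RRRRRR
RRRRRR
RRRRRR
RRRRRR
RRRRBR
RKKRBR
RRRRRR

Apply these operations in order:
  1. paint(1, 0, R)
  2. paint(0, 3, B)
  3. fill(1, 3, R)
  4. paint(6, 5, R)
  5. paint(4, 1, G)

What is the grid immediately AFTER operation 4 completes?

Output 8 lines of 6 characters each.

After op 1 paint(1,0,R):
RRRRRR
RRRRRR
RRRRRR
RRRRRR
RRRRRR
RRRRBR
RKKRBR
RRRRRR
After op 2 paint(0,3,B):
RRRBRR
RRRRRR
RRRRRR
RRRRRR
RRRRRR
RRRRBR
RKKRBR
RRRRRR
After op 3 fill(1,3,R) [0 cells changed]:
RRRBRR
RRRRRR
RRRRRR
RRRRRR
RRRRRR
RRRRBR
RKKRBR
RRRRRR
After op 4 paint(6,5,R):
RRRBRR
RRRRRR
RRRRRR
RRRRRR
RRRRRR
RRRRBR
RKKRBR
RRRRRR

Answer: RRRBRR
RRRRRR
RRRRRR
RRRRRR
RRRRRR
RRRRBR
RKKRBR
RRRRRR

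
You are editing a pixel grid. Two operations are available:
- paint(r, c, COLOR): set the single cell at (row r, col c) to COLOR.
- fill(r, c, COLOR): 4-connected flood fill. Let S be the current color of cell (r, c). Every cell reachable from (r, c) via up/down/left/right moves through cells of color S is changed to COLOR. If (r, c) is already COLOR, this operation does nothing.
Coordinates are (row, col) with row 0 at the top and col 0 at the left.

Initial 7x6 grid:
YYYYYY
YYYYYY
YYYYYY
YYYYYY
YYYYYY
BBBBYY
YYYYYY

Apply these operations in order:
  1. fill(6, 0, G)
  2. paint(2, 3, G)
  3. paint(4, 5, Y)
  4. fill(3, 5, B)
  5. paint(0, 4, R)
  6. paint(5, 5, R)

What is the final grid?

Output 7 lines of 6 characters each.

Answer: BBBBRB
BBBBBB
BBBBBB
BBBBBB
BBBBBY
BBBBBR
BBBBBB

Derivation:
After op 1 fill(6,0,G) [38 cells changed]:
GGGGGG
GGGGGG
GGGGGG
GGGGGG
GGGGGG
BBBBGG
GGGGGG
After op 2 paint(2,3,G):
GGGGGG
GGGGGG
GGGGGG
GGGGGG
GGGGGG
BBBBGG
GGGGGG
After op 3 paint(4,5,Y):
GGGGGG
GGGGGG
GGGGGG
GGGGGG
GGGGGY
BBBBGG
GGGGGG
After op 4 fill(3,5,B) [37 cells changed]:
BBBBBB
BBBBBB
BBBBBB
BBBBBB
BBBBBY
BBBBBB
BBBBBB
After op 5 paint(0,4,R):
BBBBRB
BBBBBB
BBBBBB
BBBBBB
BBBBBY
BBBBBB
BBBBBB
After op 6 paint(5,5,R):
BBBBRB
BBBBBB
BBBBBB
BBBBBB
BBBBBY
BBBBBR
BBBBBB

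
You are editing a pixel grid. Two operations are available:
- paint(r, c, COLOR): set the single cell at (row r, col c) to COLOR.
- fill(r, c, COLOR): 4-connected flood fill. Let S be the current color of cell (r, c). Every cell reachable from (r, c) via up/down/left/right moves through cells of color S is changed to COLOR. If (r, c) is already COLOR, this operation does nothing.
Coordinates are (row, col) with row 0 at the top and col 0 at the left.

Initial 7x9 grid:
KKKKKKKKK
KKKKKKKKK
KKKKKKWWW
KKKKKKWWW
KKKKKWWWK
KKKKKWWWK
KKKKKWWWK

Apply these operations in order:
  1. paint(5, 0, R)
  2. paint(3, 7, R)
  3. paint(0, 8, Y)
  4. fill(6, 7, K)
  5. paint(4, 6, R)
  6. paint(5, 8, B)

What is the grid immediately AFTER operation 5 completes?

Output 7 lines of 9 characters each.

After op 1 paint(5,0,R):
KKKKKKKKK
KKKKKKKKK
KKKKKKWWW
KKKKKKWWW
KKKKKWWWK
RKKKKWWWK
KKKKKWWWK
After op 2 paint(3,7,R):
KKKKKKKKK
KKKKKKKKK
KKKKKKWWW
KKKKKKWRW
KKKKKWWWK
RKKKKWWWK
KKKKKWWWK
After op 3 paint(0,8,Y):
KKKKKKKKY
KKKKKKKKK
KKKKKKWWW
KKKKKKWRW
KKKKKWWWK
RKKKKWWWK
KKKKKWWWK
After op 4 fill(6,7,K) [14 cells changed]:
KKKKKKKKY
KKKKKKKKK
KKKKKKKKK
KKKKKKKRK
KKKKKKKKK
RKKKKKKKK
KKKKKKKKK
After op 5 paint(4,6,R):
KKKKKKKKY
KKKKKKKKK
KKKKKKKKK
KKKKKKKRK
KKKKKKRKK
RKKKKKKKK
KKKKKKKKK

Answer: KKKKKKKKY
KKKKKKKKK
KKKKKKKKK
KKKKKKKRK
KKKKKKRKK
RKKKKKKKK
KKKKKKKKK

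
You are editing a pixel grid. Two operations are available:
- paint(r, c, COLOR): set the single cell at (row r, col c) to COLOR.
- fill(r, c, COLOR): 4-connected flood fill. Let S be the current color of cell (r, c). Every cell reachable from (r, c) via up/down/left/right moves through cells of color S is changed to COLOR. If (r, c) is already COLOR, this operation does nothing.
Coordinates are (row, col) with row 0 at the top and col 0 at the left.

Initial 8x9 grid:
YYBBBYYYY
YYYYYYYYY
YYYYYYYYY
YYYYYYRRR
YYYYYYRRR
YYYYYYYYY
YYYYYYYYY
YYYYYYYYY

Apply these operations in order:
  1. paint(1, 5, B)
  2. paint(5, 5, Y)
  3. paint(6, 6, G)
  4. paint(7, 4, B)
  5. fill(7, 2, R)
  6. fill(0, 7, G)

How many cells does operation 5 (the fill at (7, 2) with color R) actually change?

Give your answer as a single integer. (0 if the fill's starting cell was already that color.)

Answer: 60

Derivation:
After op 1 paint(1,5,B):
YYBBBYYYY
YYYYYBYYY
YYYYYYYYY
YYYYYYRRR
YYYYYYRRR
YYYYYYYYY
YYYYYYYYY
YYYYYYYYY
After op 2 paint(5,5,Y):
YYBBBYYYY
YYYYYBYYY
YYYYYYYYY
YYYYYYRRR
YYYYYYRRR
YYYYYYYYY
YYYYYYYYY
YYYYYYYYY
After op 3 paint(6,6,G):
YYBBBYYYY
YYYYYBYYY
YYYYYYYYY
YYYYYYRRR
YYYYYYRRR
YYYYYYYYY
YYYYYYGYY
YYYYYYYYY
After op 4 paint(7,4,B):
YYBBBYYYY
YYYYYBYYY
YYYYYYYYY
YYYYYYRRR
YYYYYYRRR
YYYYYYYYY
YYYYYYGYY
YYYYBYYYY
After op 5 fill(7,2,R) [60 cells changed]:
RRBBBRRRR
RRRRRBRRR
RRRRRRRRR
RRRRRRRRR
RRRRRRRRR
RRRRRRRRR
RRRRRRGRR
RRRRBRRRR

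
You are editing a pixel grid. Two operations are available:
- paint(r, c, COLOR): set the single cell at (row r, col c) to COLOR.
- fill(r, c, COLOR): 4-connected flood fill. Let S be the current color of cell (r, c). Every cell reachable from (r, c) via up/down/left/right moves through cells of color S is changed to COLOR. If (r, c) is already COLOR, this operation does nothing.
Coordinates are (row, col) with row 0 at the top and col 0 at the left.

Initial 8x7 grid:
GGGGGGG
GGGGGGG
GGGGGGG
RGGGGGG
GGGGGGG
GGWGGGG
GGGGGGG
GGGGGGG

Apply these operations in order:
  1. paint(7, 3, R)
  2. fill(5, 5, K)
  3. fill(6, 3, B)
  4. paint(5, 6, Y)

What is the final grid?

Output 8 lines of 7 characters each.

After op 1 paint(7,3,R):
GGGGGGG
GGGGGGG
GGGGGGG
RGGGGGG
GGGGGGG
GGWGGGG
GGGGGGG
GGGRGGG
After op 2 fill(5,5,K) [53 cells changed]:
KKKKKKK
KKKKKKK
KKKKKKK
RKKKKKK
KKKKKKK
KKWKKKK
KKKKKKK
KKKRKKK
After op 3 fill(6,3,B) [53 cells changed]:
BBBBBBB
BBBBBBB
BBBBBBB
RBBBBBB
BBBBBBB
BBWBBBB
BBBBBBB
BBBRBBB
After op 4 paint(5,6,Y):
BBBBBBB
BBBBBBB
BBBBBBB
RBBBBBB
BBBBBBB
BBWBBBY
BBBBBBB
BBBRBBB

Answer: BBBBBBB
BBBBBBB
BBBBBBB
RBBBBBB
BBBBBBB
BBWBBBY
BBBBBBB
BBBRBBB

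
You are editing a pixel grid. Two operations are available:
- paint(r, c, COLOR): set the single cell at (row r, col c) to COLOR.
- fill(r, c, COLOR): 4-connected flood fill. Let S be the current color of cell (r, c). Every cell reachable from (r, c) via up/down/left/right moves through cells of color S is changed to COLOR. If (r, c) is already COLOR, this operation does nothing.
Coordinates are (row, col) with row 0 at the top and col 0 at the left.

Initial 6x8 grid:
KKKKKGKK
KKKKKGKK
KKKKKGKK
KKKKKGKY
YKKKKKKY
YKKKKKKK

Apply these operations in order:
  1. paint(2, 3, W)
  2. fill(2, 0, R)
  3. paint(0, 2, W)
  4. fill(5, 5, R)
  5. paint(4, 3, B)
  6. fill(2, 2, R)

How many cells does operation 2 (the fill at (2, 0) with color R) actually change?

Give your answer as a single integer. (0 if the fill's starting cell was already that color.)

Answer: 39

Derivation:
After op 1 paint(2,3,W):
KKKKKGKK
KKKKKGKK
KKKWKGKK
KKKKKGKY
YKKKKKKY
YKKKKKKK
After op 2 fill(2,0,R) [39 cells changed]:
RRRRRGRR
RRRRRGRR
RRRWRGRR
RRRRRGRY
YRRRRRRY
YRRRRRRR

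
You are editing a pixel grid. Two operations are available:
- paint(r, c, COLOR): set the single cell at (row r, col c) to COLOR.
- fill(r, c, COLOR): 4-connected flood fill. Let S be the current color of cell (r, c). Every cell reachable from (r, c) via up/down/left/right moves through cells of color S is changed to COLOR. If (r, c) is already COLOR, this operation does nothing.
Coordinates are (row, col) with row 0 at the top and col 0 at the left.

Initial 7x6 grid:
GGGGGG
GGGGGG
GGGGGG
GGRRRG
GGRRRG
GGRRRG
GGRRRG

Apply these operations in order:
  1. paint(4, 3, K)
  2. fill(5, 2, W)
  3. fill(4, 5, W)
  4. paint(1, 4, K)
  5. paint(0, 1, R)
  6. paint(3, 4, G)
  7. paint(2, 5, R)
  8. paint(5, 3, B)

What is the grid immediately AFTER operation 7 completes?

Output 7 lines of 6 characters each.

After op 1 paint(4,3,K):
GGGGGG
GGGGGG
GGGGGG
GGRRRG
GGRKRG
GGRRRG
GGRRRG
After op 2 fill(5,2,W) [11 cells changed]:
GGGGGG
GGGGGG
GGGGGG
GGWWWG
GGWKWG
GGWWWG
GGWWWG
After op 3 fill(4,5,W) [30 cells changed]:
WWWWWW
WWWWWW
WWWWWW
WWWWWW
WWWKWW
WWWWWW
WWWWWW
After op 4 paint(1,4,K):
WWWWWW
WWWWKW
WWWWWW
WWWWWW
WWWKWW
WWWWWW
WWWWWW
After op 5 paint(0,1,R):
WRWWWW
WWWWKW
WWWWWW
WWWWWW
WWWKWW
WWWWWW
WWWWWW
After op 6 paint(3,4,G):
WRWWWW
WWWWKW
WWWWWW
WWWWGW
WWWKWW
WWWWWW
WWWWWW
After op 7 paint(2,5,R):
WRWWWW
WWWWKW
WWWWWR
WWWWGW
WWWKWW
WWWWWW
WWWWWW

Answer: WRWWWW
WWWWKW
WWWWWR
WWWWGW
WWWKWW
WWWWWW
WWWWWW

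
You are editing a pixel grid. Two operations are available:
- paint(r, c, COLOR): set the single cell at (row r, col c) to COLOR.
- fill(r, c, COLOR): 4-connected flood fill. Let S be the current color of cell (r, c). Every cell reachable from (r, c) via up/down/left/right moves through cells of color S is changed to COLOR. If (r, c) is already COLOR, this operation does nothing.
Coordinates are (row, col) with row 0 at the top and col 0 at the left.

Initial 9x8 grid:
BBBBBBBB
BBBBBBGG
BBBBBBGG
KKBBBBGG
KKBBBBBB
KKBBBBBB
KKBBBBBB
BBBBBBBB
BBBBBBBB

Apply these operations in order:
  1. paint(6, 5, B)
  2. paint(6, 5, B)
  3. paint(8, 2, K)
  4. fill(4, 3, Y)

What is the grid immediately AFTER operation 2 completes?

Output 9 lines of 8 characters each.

After op 1 paint(6,5,B):
BBBBBBBB
BBBBBBGG
BBBBBBGG
KKBBBBGG
KKBBBBBB
KKBBBBBB
KKBBBBBB
BBBBBBBB
BBBBBBBB
After op 2 paint(6,5,B):
BBBBBBBB
BBBBBBGG
BBBBBBGG
KKBBBBGG
KKBBBBBB
KKBBBBBB
KKBBBBBB
BBBBBBBB
BBBBBBBB

Answer: BBBBBBBB
BBBBBBGG
BBBBBBGG
KKBBBBGG
KKBBBBBB
KKBBBBBB
KKBBBBBB
BBBBBBBB
BBBBBBBB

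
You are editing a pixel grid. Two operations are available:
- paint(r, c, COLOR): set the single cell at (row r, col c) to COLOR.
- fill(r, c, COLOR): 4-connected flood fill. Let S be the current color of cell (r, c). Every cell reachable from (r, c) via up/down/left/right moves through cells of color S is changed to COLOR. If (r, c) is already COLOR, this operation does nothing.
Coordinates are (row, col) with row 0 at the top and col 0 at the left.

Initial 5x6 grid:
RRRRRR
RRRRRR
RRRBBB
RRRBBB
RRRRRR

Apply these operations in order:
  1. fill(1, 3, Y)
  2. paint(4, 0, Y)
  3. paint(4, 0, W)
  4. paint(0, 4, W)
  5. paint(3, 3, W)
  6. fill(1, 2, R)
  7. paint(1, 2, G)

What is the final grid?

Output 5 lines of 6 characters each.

Answer: RRRRWR
RRGRRR
RRRBBB
RRRWBB
WRRRRR

Derivation:
After op 1 fill(1,3,Y) [24 cells changed]:
YYYYYY
YYYYYY
YYYBBB
YYYBBB
YYYYYY
After op 2 paint(4,0,Y):
YYYYYY
YYYYYY
YYYBBB
YYYBBB
YYYYYY
After op 3 paint(4,0,W):
YYYYYY
YYYYYY
YYYBBB
YYYBBB
WYYYYY
After op 4 paint(0,4,W):
YYYYWY
YYYYYY
YYYBBB
YYYBBB
WYYYYY
After op 5 paint(3,3,W):
YYYYWY
YYYYYY
YYYBBB
YYYWBB
WYYYYY
After op 6 fill(1,2,R) [22 cells changed]:
RRRRWR
RRRRRR
RRRBBB
RRRWBB
WRRRRR
After op 7 paint(1,2,G):
RRRRWR
RRGRRR
RRRBBB
RRRWBB
WRRRRR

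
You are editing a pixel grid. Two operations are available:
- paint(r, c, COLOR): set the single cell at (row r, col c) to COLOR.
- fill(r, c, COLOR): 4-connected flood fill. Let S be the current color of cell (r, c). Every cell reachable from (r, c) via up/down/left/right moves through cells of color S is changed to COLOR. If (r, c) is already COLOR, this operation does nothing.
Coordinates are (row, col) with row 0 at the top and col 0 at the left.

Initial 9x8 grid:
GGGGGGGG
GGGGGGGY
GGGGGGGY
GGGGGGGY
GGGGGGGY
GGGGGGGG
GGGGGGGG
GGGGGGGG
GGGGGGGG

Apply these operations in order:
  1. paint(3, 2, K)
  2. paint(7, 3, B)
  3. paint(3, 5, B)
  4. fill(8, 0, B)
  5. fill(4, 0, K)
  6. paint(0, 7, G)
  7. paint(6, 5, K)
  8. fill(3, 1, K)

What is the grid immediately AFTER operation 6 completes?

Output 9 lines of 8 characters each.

After op 1 paint(3,2,K):
GGGGGGGG
GGGGGGGY
GGGGGGGY
GGKGGGGY
GGGGGGGY
GGGGGGGG
GGGGGGGG
GGGGGGGG
GGGGGGGG
After op 2 paint(7,3,B):
GGGGGGGG
GGGGGGGY
GGGGGGGY
GGKGGGGY
GGGGGGGY
GGGGGGGG
GGGGGGGG
GGGBGGGG
GGGGGGGG
After op 3 paint(3,5,B):
GGGGGGGG
GGGGGGGY
GGGGGGGY
GGKGGBGY
GGGGGGGY
GGGGGGGG
GGGGGGGG
GGGBGGGG
GGGGGGGG
After op 4 fill(8,0,B) [65 cells changed]:
BBBBBBBB
BBBBBBBY
BBBBBBBY
BBKBBBBY
BBBBBBBY
BBBBBBBB
BBBBBBBB
BBBBBBBB
BBBBBBBB
After op 5 fill(4,0,K) [67 cells changed]:
KKKKKKKK
KKKKKKKY
KKKKKKKY
KKKKKKKY
KKKKKKKY
KKKKKKKK
KKKKKKKK
KKKKKKKK
KKKKKKKK
After op 6 paint(0,7,G):
KKKKKKKG
KKKKKKKY
KKKKKKKY
KKKKKKKY
KKKKKKKY
KKKKKKKK
KKKKKKKK
KKKKKKKK
KKKKKKKK

Answer: KKKKKKKG
KKKKKKKY
KKKKKKKY
KKKKKKKY
KKKKKKKY
KKKKKKKK
KKKKKKKK
KKKKKKKK
KKKKKKKK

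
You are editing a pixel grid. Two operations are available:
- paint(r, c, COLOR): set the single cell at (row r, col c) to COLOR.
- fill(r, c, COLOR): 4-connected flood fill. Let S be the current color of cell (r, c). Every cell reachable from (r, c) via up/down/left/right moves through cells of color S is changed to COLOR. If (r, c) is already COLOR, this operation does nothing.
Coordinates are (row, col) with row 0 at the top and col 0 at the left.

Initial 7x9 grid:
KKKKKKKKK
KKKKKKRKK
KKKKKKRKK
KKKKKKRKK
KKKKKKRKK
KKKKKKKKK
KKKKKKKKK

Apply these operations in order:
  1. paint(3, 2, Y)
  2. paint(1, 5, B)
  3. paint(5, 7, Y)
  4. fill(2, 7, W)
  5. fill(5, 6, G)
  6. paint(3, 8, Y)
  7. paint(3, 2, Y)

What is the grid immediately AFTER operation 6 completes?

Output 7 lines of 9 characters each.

After op 1 paint(3,2,Y):
KKKKKKKKK
KKKKKKRKK
KKKKKKRKK
KKYKKKRKK
KKKKKKRKK
KKKKKKKKK
KKKKKKKKK
After op 2 paint(1,5,B):
KKKKKKKKK
KKKKKBRKK
KKKKKKRKK
KKYKKKRKK
KKKKKKRKK
KKKKKKKKK
KKKKKKKKK
After op 3 paint(5,7,Y):
KKKKKKKKK
KKKKKBRKK
KKKKKKRKK
KKYKKKRKK
KKKKKKRKK
KKKKKKKYK
KKKKKKKKK
After op 4 fill(2,7,W) [56 cells changed]:
WWWWWWWWW
WWWWWBRWW
WWWWWWRWW
WWYWWWRWW
WWWWWWRWW
WWWWWWWYW
WWWWWWWWW
After op 5 fill(5,6,G) [56 cells changed]:
GGGGGGGGG
GGGGGBRGG
GGGGGGRGG
GGYGGGRGG
GGGGGGRGG
GGGGGGGYG
GGGGGGGGG
After op 6 paint(3,8,Y):
GGGGGGGGG
GGGGGBRGG
GGGGGGRGG
GGYGGGRGY
GGGGGGRGG
GGGGGGGYG
GGGGGGGGG

Answer: GGGGGGGGG
GGGGGBRGG
GGGGGGRGG
GGYGGGRGY
GGGGGGRGG
GGGGGGGYG
GGGGGGGGG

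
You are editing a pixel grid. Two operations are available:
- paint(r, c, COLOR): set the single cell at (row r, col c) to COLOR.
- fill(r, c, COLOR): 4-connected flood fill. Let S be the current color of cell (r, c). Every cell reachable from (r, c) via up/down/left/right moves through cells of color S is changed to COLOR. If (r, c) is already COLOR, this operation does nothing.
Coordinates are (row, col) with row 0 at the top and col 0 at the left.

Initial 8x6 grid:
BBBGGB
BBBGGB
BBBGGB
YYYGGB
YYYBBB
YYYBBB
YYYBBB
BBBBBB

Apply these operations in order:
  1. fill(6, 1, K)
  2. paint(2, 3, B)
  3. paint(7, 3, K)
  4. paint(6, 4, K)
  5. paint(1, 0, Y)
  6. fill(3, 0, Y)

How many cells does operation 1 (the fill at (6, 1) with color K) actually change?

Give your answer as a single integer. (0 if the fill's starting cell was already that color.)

After op 1 fill(6,1,K) [12 cells changed]:
BBBGGB
BBBGGB
BBBGGB
KKKGGB
KKKBBB
KKKBBB
KKKBBB
BBBBBB

Answer: 12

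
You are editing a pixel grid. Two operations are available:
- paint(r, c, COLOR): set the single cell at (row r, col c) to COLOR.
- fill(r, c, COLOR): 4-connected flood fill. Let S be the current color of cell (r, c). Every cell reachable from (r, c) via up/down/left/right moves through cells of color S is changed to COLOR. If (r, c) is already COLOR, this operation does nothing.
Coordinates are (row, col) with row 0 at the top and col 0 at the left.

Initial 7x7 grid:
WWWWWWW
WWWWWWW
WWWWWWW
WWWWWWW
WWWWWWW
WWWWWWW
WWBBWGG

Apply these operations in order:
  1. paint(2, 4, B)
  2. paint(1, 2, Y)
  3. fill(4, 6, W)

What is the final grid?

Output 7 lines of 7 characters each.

After op 1 paint(2,4,B):
WWWWWWW
WWWWWWW
WWWWBWW
WWWWWWW
WWWWWWW
WWWWWWW
WWBBWGG
After op 2 paint(1,2,Y):
WWWWWWW
WWYWWWW
WWWWBWW
WWWWWWW
WWWWWWW
WWWWWWW
WWBBWGG
After op 3 fill(4,6,W) [0 cells changed]:
WWWWWWW
WWYWWWW
WWWWBWW
WWWWWWW
WWWWWWW
WWWWWWW
WWBBWGG

Answer: WWWWWWW
WWYWWWW
WWWWBWW
WWWWWWW
WWWWWWW
WWWWWWW
WWBBWGG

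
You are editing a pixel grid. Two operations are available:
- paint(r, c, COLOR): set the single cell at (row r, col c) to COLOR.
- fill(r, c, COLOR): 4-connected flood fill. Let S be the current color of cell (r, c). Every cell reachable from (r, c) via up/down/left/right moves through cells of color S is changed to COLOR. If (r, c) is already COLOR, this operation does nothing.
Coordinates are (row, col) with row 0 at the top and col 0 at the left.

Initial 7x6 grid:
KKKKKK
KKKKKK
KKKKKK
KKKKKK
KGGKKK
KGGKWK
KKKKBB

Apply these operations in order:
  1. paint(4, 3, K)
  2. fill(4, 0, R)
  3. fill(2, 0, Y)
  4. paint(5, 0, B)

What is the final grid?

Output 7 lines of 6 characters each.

After op 1 paint(4,3,K):
KKKKKK
KKKKKK
KKKKKK
KKKKKK
KGGKKK
KGGKWK
KKKKBB
After op 2 fill(4,0,R) [35 cells changed]:
RRRRRR
RRRRRR
RRRRRR
RRRRRR
RGGRRR
RGGRWR
RRRRBB
After op 3 fill(2,0,Y) [35 cells changed]:
YYYYYY
YYYYYY
YYYYYY
YYYYYY
YGGYYY
YGGYWY
YYYYBB
After op 4 paint(5,0,B):
YYYYYY
YYYYYY
YYYYYY
YYYYYY
YGGYYY
BGGYWY
YYYYBB

Answer: YYYYYY
YYYYYY
YYYYYY
YYYYYY
YGGYYY
BGGYWY
YYYYBB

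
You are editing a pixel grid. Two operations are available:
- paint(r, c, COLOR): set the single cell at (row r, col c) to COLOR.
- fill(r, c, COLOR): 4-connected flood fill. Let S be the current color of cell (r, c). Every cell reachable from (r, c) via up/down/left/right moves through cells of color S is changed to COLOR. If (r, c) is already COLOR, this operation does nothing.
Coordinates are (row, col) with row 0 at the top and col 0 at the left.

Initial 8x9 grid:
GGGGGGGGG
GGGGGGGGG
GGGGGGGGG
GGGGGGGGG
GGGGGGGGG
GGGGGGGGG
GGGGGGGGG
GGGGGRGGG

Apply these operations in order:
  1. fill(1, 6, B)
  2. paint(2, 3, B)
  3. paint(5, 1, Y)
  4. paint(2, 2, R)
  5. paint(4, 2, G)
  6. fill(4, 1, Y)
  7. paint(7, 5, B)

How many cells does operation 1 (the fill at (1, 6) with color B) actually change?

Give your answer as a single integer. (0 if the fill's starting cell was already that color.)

After op 1 fill(1,6,B) [71 cells changed]:
BBBBBBBBB
BBBBBBBBB
BBBBBBBBB
BBBBBBBBB
BBBBBBBBB
BBBBBBBBB
BBBBBBBBB
BBBBBRBBB

Answer: 71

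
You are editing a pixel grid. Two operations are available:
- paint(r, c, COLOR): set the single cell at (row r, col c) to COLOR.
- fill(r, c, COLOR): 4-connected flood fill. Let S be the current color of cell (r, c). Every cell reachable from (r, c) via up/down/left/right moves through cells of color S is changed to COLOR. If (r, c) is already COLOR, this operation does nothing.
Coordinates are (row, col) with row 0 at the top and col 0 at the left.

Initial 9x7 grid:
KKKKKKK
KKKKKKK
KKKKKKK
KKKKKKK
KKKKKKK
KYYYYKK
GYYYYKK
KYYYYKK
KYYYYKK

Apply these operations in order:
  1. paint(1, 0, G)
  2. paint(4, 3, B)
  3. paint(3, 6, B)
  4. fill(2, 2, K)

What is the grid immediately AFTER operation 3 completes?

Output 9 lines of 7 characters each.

Answer: KKKKKKK
GKKKKKK
KKKKKKK
KKKKKKB
KKKBKKK
KYYYYKK
GYYYYKK
KYYYYKK
KYYYYKK

Derivation:
After op 1 paint(1,0,G):
KKKKKKK
GKKKKKK
KKKKKKK
KKKKKKK
KKKKKKK
KYYYYKK
GYYYYKK
KYYYYKK
KYYYYKK
After op 2 paint(4,3,B):
KKKKKKK
GKKKKKK
KKKKKKK
KKKKKKK
KKKBKKK
KYYYYKK
GYYYYKK
KYYYYKK
KYYYYKK
After op 3 paint(3,6,B):
KKKKKKK
GKKKKKK
KKKKKKK
KKKKKKB
KKKBKKK
KYYYYKK
GYYYYKK
KYYYYKK
KYYYYKK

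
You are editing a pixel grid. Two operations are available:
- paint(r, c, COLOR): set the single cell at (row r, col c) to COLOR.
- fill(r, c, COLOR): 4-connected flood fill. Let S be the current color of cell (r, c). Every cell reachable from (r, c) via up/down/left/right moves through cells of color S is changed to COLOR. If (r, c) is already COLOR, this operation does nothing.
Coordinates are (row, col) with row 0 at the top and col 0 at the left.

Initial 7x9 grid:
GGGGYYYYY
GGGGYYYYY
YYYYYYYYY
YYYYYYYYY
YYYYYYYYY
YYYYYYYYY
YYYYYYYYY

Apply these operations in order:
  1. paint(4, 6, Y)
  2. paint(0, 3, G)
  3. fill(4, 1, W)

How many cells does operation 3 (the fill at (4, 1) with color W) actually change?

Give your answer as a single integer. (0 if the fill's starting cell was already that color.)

Answer: 55

Derivation:
After op 1 paint(4,6,Y):
GGGGYYYYY
GGGGYYYYY
YYYYYYYYY
YYYYYYYYY
YYYYYYYYY
YYYYYYYYY
YYYYYYYYY
After op 2 paint(0,3,G):
GGGGYYYYY
GGGGYYYYY
YYYYYYYYY
YYYYYYYYY
YYYYYYYYY
YYYYYYYYY
YYYYYYYYY
After op 3 fill(4,1,W) [55 cells changed]:
GGGGWWWWW
GGGGWWWWW
WWWWWWWWW
WWWWWWWWW
WWWWWWWWW
WWWWWWWWW
WWWWWWWWW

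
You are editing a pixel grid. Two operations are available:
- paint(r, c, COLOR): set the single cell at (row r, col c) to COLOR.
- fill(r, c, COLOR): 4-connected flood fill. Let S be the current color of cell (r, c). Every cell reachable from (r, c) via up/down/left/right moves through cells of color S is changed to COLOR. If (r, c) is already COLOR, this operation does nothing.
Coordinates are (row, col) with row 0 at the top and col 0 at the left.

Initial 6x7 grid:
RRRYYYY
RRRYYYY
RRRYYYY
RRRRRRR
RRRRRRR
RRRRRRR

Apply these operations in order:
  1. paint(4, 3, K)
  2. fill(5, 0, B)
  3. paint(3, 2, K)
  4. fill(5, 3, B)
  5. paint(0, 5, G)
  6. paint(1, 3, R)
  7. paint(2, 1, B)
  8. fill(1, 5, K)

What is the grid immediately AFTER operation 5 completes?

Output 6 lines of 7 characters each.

After op 1 paint(4,3,K):
RRRYYYY
RRRYYYY
RRRYYYY
RRRRRRR
RRRKRRR
RRRRRRR
After op 2 fill(5,0,B) [29 cells changed]:
BBBYYYY
BBBYYYY
BBBYYYY
BBBBBBB
BBBKBBB
BBBBBBB
After op 3 paint(3,2,K):
BBBYYYY
BBBYYYY
BBBYYYY
BBKBBBB
BBBKBBB
BBBBBBB
After op 4 fill(5,3,B) [0 cells changed]:
BBBYYYY
BBBYYYY
BBBYYYY
BBKBBBB
BBBKBBB
BBBBBBB
After op 5 paint(0,5,G):
BBBYYGY
BBBYYYY
BBBYYYY
BBKBBBB
BBBKBBB
BBBBBBB

Answer: BBBYYGY
BBBYYYY
BBBYYYY
BBKBBBB
BBBKBBB
BBBBBBB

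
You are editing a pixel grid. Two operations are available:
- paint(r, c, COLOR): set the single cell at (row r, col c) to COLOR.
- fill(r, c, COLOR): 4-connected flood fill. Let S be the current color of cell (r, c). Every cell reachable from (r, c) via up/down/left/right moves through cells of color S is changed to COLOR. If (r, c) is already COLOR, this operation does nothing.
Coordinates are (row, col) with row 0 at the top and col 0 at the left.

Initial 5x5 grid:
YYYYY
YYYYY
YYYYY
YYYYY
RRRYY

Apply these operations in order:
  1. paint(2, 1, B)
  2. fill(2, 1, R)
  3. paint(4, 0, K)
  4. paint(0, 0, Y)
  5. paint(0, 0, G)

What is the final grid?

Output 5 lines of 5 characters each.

Answer: GYYYY
YYYYY
YRYYY
YYYYY
KRRYY

Derivation:
After op 1 paint(2,1,B):
YYYYY
YYYYY
YBYYY
YYYYY
RRRYY
After op 2 fill(2,1,R) [1 cells changed]:
YYYYY
YYYYY
YRYYY
YYYYY
RRRYY
After op 3 paint(4,0,K):
YYYYY
YYYYY
YRYYY
YYYYY
KRRYY
After op 4 paint(0,0,Y):
YYYYY
YYYYY
YRYYY
YYYYY
KRRYY
After op 5 paint(0,0,G):
GYYYY
YYYYY
YRYYY
YYYYY
KRRYY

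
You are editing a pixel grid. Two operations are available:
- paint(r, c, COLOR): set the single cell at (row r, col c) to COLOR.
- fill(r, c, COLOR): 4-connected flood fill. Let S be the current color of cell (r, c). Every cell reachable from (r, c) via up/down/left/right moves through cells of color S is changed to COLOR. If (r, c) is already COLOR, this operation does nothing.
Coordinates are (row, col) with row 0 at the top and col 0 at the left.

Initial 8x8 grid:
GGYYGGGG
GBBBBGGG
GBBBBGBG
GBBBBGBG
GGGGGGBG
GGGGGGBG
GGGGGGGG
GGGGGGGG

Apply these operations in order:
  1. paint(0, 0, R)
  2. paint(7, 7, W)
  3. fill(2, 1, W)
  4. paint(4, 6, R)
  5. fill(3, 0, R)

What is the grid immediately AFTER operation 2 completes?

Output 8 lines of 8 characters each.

Answer: RGYYGGGG
GBBBBGGG
GBBBBGBG
GBBBBGBG
GGGGGGBG
GGGGGGBG
GGGGGGGG
GGGGGGGW

Derivation:
After op 1 paint(0,0,R):
RGYYGGGG
GBBBBGGG
GBBBBGBG
GBBBBGBG
GGGGGGBG
GGGGGGBG
GGGGGGGG
GGGGGGGG
After op 2 paint(7,7,W):
RGYYGGGG
GBBBBGGG
GBBBBGBG
GBBBBGBG
GGGGGGBG
GGGGGGBG
GGGGGGGG
GGGGGGGW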